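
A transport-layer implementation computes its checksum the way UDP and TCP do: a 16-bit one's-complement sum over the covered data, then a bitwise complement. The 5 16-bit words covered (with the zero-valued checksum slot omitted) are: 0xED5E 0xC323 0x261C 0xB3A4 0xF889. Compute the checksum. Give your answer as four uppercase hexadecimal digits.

7D32

One's-complement addition (fold any carry out of bit 15 back into bit 0):
  0xED5E + 0xC323 = 0x1B081 → wrap carry → 0xB082
  0xB082 + 0x261C = 0x0D69E
  0xD69E + 0xB3A4 = 0x18A42 → wrap carry → 0x8A43
  0x8A43 + 0xF889 = 0x182CC → wrap carry → 0x82CD
One's-complement sum = 0x82CD.
Checksum = ~0x82CD & 0xFFFF = 0x7D32.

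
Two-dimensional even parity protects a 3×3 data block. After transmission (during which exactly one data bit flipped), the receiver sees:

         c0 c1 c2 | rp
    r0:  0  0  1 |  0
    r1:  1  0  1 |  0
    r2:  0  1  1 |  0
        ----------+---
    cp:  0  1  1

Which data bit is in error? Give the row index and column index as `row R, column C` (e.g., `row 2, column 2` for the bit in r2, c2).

Recompute each row's even parity and compare to rp:
  r0: data parity 1, sent rp 0 → mismatch
  r1: data parity 0, sent rp 0 → ok
  r2: data parity 0, sent rp 0 → ok
Recompute each column's even parity and compare to cp:
  c0: data parity 1, sent cp 0 → mismatch
  c1: data parity 1, sent cp 1 → ok
  c2: data parity 1, sent cp 1 → ok
Exactly one row (r0) and one column (c0) fail → the flipped bit is at their intersection.

row 0, column 0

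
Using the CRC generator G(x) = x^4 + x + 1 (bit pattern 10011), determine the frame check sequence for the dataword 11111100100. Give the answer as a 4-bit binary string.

Append 4 zeros: 111111001000000. Divide by 10011 (XOR where the leading bit is 1):
  pos 0: 11111 XOR 10011 = 01100
  pos 1: 11001 XOR 10011 = 01010
  pos 2: 10100 XOR 10011 = 00111
  pos 4: 11101 XOR 10011 = 01110
  pos 5: 11100 XOR 10011 = 01111
  pos 6: 11110 XOR 10011 = 01101
  pos 7: 11010 XOR 10011 = 01001
  pos 8: 10010 XOR 10011 = 00001
Remainder (last 4 bits) = 0100. This is the CRC / FCS.

0100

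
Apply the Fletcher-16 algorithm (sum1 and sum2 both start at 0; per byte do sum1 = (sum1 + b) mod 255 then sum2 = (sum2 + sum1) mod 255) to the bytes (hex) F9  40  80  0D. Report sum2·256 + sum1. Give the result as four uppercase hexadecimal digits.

Running sums (mod 255):
  after byte 0 (F9): sum1=249, sum2=249
  after byte 1 (40): sum1=58, sum2=52
  after byte 2 (80): sum1=186, sum2=238
  after byte 3 (0D): sum1=199, sum2=182
Checksum = sum2·256 + sum1 = 182·256 + 199 = 46791 = 0xB6C7.

B6C7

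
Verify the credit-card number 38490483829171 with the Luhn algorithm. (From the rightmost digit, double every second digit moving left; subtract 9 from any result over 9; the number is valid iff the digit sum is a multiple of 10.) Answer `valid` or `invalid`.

valid

From the right, keep odd positions and double even positions (subtract 9 from any doubled value over 9):
  doubled (positions 2,4,...): 5 9 7 7 0 8 6 → sum 42
  kept (positions 1,3,...): 1 1 2 3 4 9 8 → sum 28
Total = 70.
70 mod 10 = 0, so the number is valid.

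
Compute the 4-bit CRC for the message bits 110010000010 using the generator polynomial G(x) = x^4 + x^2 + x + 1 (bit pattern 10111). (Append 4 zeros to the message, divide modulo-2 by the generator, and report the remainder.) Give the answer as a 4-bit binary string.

Append 4 zeros: 1100100000100000. Divide by 10111 (XOR where the leading bit is 1):
  pos 0: 11001 XOR 10111 = 01110
  pos 1: 11100 XOR 10111 = 01011
  pos 2: 10110 XOR 10111 = 00001
  pos 6: 10001 XOR 10111 = 00110
  pos 8: 11000 XOR 10111 = 01111
  pos 9: 11110 XOR 10111 = 01001
  pos 10: 10010 XOR 10111 = 00101
Remainder (last 4 bits) = 1010. This is the CRC / FCS.

1010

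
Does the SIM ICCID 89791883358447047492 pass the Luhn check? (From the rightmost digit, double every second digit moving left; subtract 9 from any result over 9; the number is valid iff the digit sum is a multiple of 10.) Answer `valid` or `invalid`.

From the right, keep odd positions and double even positions (subtract 9 from any doubled value over 9):
  doubled (positions 2,4,...): 9 5 0 8 7 6 7 2 5 7 → sum 56
  kept (positions 1,3,...): 2 4 4 7 4 5 3 8 9 9 → sum 55
Total = 111.
111 mod 10 = 1, so the number is invalid.

invalid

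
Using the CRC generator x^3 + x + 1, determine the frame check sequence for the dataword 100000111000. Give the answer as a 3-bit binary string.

111

Append 3 zeros: 100000111000000. Divide by 1011 (XOR where the leading bit is 1):
  pos 0: 1000 XOR 1011 = 0011
  pos 2: 1100 XOR 1011 = 0111
  pos 3: 1111 XOR 1011 = 0100
  pos 4: 1001 XOR 1011 = 0010
  pos 6: 1010 XOR 1011 = 0001
  pos 9: 1000 XOR 1011 = 0011
  pos 11: 1100 XOR 1011 = 0111
Remainder (last 3 bits) = 111. This is the CRC / FCS.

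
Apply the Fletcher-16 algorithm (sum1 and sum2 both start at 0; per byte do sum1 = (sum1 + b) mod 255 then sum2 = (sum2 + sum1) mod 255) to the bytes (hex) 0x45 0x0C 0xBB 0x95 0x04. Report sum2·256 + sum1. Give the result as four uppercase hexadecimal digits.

ECA6

Running sums (mod 255):
  after byte 0 (0x45): sum1=69, sum2=69
  after byte 1 (0x0C): sum1=81, sum2=150
  after byte 2 (0xBB): sum1=13, sum2=163
  after byte 3 (0x95): sum1=162, sum2=70
  after byte 4 (0x04): sum1=166, sum2=236
Checksum = sum2·256 + sum1 = 236·256 + 166 = 60582 = 0xECA6.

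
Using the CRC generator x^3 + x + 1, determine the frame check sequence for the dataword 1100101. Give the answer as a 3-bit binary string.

Append 3 zeros: 1100101000. Divide by 1011 (XOR where the leading bit is 1):
  pos 0: 1100 XOR 1011 = 0111
  pos 1: 1111 XOR 1011 = 0100
  pos 2: 1000 XOR 1011 = 0011
  pos 4: 1110 XOR 1011 = 0101
  pos 5: 1010 XOR 1011 = 0001
Remainder (last 3 bits) = 010. This is the CRC / FCS.

010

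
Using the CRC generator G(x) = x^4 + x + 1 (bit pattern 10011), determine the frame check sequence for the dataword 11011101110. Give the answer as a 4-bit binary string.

Append 4 zeros: 110111011100000. Divide by 10011 (XOR where the leading bit is 1):
  pos 0: 11011 XOR 10011 = 01000
  pos 1: 10001 XOR 10011 = 00010
  pos 4: 10011 XOR 10011 = 00000
  pos 9: 10000 XOR 10011 = 00011
Remainder (last 4 bits) = 0110. This is the CRC / FCS.

0110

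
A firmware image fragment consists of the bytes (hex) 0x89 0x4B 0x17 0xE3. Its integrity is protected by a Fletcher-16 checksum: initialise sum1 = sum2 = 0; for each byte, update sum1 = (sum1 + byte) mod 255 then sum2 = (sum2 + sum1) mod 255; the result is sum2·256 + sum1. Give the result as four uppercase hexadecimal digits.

1ACF

Running sums (mod 255):
  after byte 0 (0x89): sum1=137, sum2=137
  after byte 1 (0x4B): sum1=212, sum2=94
  after byte 2 (0x17): sum1=235, sum2=74
  after byte 3 (0xE3): sum1=207, sum2=26
Checksum = sum2·256 + sum1 = 26·256 + 207 = 6863 = 0x1ACF.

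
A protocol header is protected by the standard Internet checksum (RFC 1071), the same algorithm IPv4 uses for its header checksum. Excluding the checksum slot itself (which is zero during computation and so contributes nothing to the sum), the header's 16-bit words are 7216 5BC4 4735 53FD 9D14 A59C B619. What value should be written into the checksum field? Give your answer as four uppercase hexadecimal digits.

9E27

One's-complement addition (fold any carry out of bit 15 back into bit 0):
  0x7216 + 0x5BC4 = 0x0CDDA
  0xCDDA + 0x4735 = 0x1150F → wrap carry → 0x1510
  0x1510 + 0x53FD = 0x0690D
  0x690D + 0x9D14 = 0x10621 → wrap carry → 0x0622
  0x0622 + 0xA59C = 0x0ABBE
  0xABBE + 0xB619 = 0x161D7 → wrap carry → 0x61D8
One's-complement sum = 0x61D8.
Checksum = ~0x61D8 & 0xFFFF = 0x9E27.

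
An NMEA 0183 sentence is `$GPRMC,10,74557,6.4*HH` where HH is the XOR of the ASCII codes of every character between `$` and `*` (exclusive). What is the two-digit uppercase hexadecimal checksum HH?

XOR the ASCII codes of the payload characters:
  'G' = 0x47 → acc = 0x47
  'P' = 0x50 → acc = 0x17
  'R' = 0x52 → acc = 0x45
  'M' = 0x4D → acc = 0x08
  'C' = 0x43 → acc = 0x4B
  ',' = 0x2C → acc = 0x67
  '1' = 0x31 → acc = 0x56
  '0' = 0x30 → acc = 0x66
  ',' = 0x2C → acc = 0x4A
  '7' = 0x37 → acc = 0x7D
  '4' = 0x34 → acc = 0x49
  '5' = 0x35 → acc = 0x7C
  '5' = 0x35 → acc = 0x49
  '7' = 0x37 → acc = 0x7E
  ',' = 0x2C → acc = 0x52
  '6' = 0x36 → acc = 0x64
  '.' = 0x2E → acc = 0x4A
  '4' = 0x34 → acc = 0x7E
Checksum = 0x7E.

7E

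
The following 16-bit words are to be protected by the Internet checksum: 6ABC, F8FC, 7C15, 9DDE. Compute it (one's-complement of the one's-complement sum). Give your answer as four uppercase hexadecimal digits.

One's-complement addition (fold any carry out of bit 15 back into bit 0):
  0x6ABC + 0xF8FC = 0x163B8 → wrap carry → 0x63B9
  0x63B9 + 0x7C15 = 0x0DFCE
  0xDFCE + 0x9DDE = 0x17DAC → wrap carry → 0x7DAD
One's-complement sum = 0x7DAD.
Checksum = ~0x7DAD & 0xFFFF = 0x8252.

8252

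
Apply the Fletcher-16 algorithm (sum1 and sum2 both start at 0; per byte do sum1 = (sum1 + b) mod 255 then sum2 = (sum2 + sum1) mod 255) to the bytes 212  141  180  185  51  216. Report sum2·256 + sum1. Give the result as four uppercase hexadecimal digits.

00DC

Running sums (mod 255):
  after byte 0 (212): sum1=212, sum2=212
  after byte 1 (141): sum1=98, sum2=55
  after byte 2 (180): sum1=23, sum2=78
  after byte 3 (185): sum1=208, sum2=31
  after byte 4 (51): sum1=4, sum2=35
  after byte 5 (216): sum1=220, sum2=0
Checksum = sum2·256 + sum1 = 0·256 + 220 = 220 = 0x00DC.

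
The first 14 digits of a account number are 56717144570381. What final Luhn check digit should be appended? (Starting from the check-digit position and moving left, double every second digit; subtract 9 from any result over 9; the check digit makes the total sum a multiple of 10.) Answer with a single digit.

Partial digits right→left: 1 8 3 0 7 5 4 4 1 7 1 7 6 5
Double every second digit counting from the check-digit position (so the 1st, 3rd, 5th, ... of the partial from the right).
  doubled (with −9 where >9): 2 6 5 8 2 2 3 → sum 28
  kept as-is: 8 0 5 4 7 7 5 → sum 36
Total = 28 + 36 = 64.
Check digit = (10 − (64 mod 10)) mod 10 = 6.

6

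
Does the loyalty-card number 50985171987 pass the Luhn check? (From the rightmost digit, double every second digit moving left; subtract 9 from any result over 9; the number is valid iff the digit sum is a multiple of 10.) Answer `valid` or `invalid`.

valid

From the right, keep odd positions and double even positions (subtract 9 from any doubled value over 9):
  doubled (positions 2,4,...): 7 2 2 7 0 → sum 18
  kept (positions 1,3,...): 7 9 7 5 9 5 → sum 42
Total = 60.
60 mod 10 = 0, so the number is valid.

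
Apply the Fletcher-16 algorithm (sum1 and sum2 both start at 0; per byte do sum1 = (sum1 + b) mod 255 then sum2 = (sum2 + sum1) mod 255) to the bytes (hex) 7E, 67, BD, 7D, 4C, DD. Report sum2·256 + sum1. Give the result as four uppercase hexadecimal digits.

E14B

Running sums (mod 255):
  after byte 0 (7E): sum1=126, sum2=126
  after byte 1 (67): sum1=229, sum2=100
  after byte 2 (BD): sum1=163, sum2=8
  after byte 3 (7D): sum1=33, sum2=41
  after byte 4 (4C): sum1=109, sum2=150
  after byte 5 (DD): sum1=75, sum2=225
Checksum = sum2·256 + sum1 = 225·256 + 75 = 57675 = 0xE14B.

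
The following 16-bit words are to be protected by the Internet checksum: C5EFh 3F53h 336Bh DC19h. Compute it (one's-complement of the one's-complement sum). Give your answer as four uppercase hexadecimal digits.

One's-complement addition (fold any carry out of bit 15 back into bit 0):
  0xC5EF + 0x3F53 = 0x10542 → wrap carry → 0x0543
  0x0543 + 0x336B = 0x038AE
  0x38AE + 0xDC19 = 0x114C7 → wrap carry → 0x14C8
One's-complement sum = 0x14C8.
Checksum = ~0x14C8 & 0xFFFF = 0xEB37.

EB37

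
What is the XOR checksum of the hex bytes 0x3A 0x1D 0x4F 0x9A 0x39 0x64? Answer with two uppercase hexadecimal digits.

XOR the bytes together:
  start with 0x3A
  0x3A ⊕ 0x1D = 0x27
  0x27 ⊕ 0x4F = 0x68
  0x68 ⊕ 0x9A = 0xF2
  0xF2 ⊕ 0x39 = 0xCB
  0xCB ⊕ 0x64 = 0xAF

AF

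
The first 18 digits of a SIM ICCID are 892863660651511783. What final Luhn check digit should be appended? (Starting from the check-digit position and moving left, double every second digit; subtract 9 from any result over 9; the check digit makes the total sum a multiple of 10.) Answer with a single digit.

6

Partial digits right→left: 3 8 7 1 1 5 1 5 6 0 6 6 3 6 8 2 9 8
Double every second digit counting from the check-digit position (so the 1st, 3rd, 5th, ... of the partial from the right).
  doubled (with −9 where >9): 6 5 2 2 3 3 6 7 9 → sum 43
  kept as-is: 8 1 5 5 0 6 6 2 8 → sum 41
Total = 43 + 41 = 84.
Check digit = (10 − (84 mod 10)) mod 10 = 6.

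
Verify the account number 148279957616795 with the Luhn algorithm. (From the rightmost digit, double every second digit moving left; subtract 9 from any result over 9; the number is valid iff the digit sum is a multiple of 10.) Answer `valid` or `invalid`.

invalid

From the right, keep odd positions and double even positions (subtract 9 from any doubled value over 9):
  doubled (positions 2,4,...): 9 3 3 1 9 4 8 → sum 37
  kept (positions 1,3,...): 5 7 1 7 9 7 8 1 → sum 45
Total = 82.
82 mod 10 = 2, so the number is invalid.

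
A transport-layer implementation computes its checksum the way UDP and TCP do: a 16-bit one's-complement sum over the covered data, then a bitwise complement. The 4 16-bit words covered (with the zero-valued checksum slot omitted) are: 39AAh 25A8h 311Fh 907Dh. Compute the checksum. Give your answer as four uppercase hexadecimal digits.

One's-complement addition (fold any carry out of bit 15 back into bit 0):
  0x39AA + 0x25A8 = 0x05F52
  0x5F52 + 0x311F = 0x09071
  0x9071 + 0x907D = 0x120EE → wrap carry → 0x20EF
One's-complement sum = 0x20EF.
Checksum = ~0x20EF & 0xFFFF = 0xDF10.

DF10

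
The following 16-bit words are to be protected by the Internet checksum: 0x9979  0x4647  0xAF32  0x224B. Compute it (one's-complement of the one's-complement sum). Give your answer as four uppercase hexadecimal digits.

One's-complement addition (fold any carry out of bit 15 back into bit 0):
  0x9979 + 0x4647 = 0x0DFC0
  0xDFC0 + 0xAF32 = 0x18EF2 → wrap carry → 0x8EF3
  0x8EF3 + 0x224B = 0x0B13E
One's-complement sum = 0xB13E.
Checksum = ~0xB13E & 0xFFFF = 0x4EC1.

4EC1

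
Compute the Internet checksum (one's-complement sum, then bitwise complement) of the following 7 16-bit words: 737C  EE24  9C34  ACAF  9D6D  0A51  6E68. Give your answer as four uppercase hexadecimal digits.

3F53

One's-complement addition (fold any carry out of bit 15 back into bit 0):
  0x737C + 0xEE24 = 0x161A0 → wrap carry → 0x61A1
  0x61A1 + 0x9C34 = 0x0FDD5
  0xFDD5 + 0xACAF = 0x1AA84 → wrap carry → 0xAA85
  0xAA85 + 0x9D6D = 0x147F2 → wrap carry → 0x47F3
  0x47F3 + 0x0A51 = 0x05244
  0x5244 + 0x6E68 = 0x0C0AC
One's-complement sum = 0xC0AC.
Checksum = ~0xC0AC & 0xFFFF = 0x3F53.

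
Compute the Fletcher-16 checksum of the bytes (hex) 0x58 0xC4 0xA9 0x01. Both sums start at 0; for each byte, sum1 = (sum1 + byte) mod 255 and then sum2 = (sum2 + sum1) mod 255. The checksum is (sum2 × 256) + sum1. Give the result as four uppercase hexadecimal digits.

04C7

Running sums (mod 255):
  after byte 0 (0x58): sum1=88, sum2=88
  after byte 1 (0xC4): sum1=29, sum2=117
  after byte 2 (0xA9): sum1=198, sum2=60
  after byte 3 (0x01): sum1=199, sum2=4
Checksum = sum2·256 + sum1 = 4·256 + 199 = 1223 = 0x04C7.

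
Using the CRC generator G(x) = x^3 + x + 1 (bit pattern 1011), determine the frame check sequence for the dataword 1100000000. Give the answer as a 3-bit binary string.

001

Append 3 zeros: 1100000000000. Divide by 1011 (XOR where the leading bit is 1):
  pos 0: 1100 XOR 1011 = 0111
  pos 1: 1110 XOR 1011 = 0101
  pos 2: 1010 XOR 1011 = 0001
  pos 5: 1000 XOR 1011 = 0011
  pos 7: 1100 XOR 1011 = 0111
  pos 8: 1110 XOR 1011 = 0101
  pos 9: 1010 XOR 1011 = 0001
Remainder (last 3 bits) = 001. This is the CRC / FCS.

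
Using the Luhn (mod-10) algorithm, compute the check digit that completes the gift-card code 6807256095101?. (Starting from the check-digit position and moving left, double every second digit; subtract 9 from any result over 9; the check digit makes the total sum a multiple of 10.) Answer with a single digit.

2

Partial digits right→left: 1 0 1 5 9 0 6 5 2 7 0 8 6
Double every second digit counting from the check-digit position (so the 1st, 3rd, 5th, ... of the partial from the right).
  doubled (with −9 where >9): 2 2 9 3 4 0 3 → sum 23
  kept as-is: 0 5 0 5 7 8 → sum 25
Total = 23 + 25 = 48.
Check digit = (10 − (48 mod 10)) mod 10 = 2.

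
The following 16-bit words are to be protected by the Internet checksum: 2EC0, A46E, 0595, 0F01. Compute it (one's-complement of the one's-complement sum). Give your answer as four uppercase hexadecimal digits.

One's-complement addition (fold any carry out of bit 15 back into bit 0):
  0x2EC0 + 0xA46E = 0x0D32E
  0xD32E + 0x0595 = 0x0D8C3
  0xD8C3 + 0x0F01 = 0x0E7C4
One's-complement sum = 0xE7C4.
Checksum = ~0xE7C4 & 0xFFFF = 0x183B.

183B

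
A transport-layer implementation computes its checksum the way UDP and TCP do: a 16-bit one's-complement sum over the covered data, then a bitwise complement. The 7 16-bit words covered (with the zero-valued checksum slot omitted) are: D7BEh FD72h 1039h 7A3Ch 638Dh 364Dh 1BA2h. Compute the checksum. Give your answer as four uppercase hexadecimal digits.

One's-complement addition (fold any carry out of bit 15 back into bit 0):
  0xD7BE + 0xFD72 = 0x1D530 → wrap carry → 0xD531
  0xD531 + 0x1039 = 0x0E56A
  0xE56A + 0x7A3C = 0x15FA6 → wrap carry → 0x5FA7
  0x5FA7 + 0x638D = 0x0C334
  0xC334 + 0x364D = 0x0F981
  0xF981 + 0x1BA2 = 0x11523 → wrap carry → 0x1524
One's-complement sum = 0x1524.
Checksum = ~0x1524 & 0xFFFF = 0xEADB.

EADB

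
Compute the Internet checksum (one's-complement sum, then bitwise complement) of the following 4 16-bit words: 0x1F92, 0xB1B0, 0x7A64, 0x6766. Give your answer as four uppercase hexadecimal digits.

4CF2

One's-complement addition (fold any carry out of bit 15 back into bit 0):
  0x1F92 + 0xB1B0 = 0x0D142
  0xD142 + 0x7A64 = 0x14BA6 → wrap carry → 0x4BA7
  0x4BA7 + 0x6766 = 0x0B30D
One's-complement sum = 0xB30D.
Checksum = ~0xB30D & 0xFFFF = 0x4CF2.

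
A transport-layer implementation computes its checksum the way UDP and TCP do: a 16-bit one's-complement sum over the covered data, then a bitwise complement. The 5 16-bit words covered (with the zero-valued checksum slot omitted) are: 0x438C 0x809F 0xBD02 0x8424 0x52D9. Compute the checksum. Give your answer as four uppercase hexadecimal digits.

One's-complement addition (fold any carry out of bit 15 back into bit 0):
  0x438C + 0x809F = 0x0C42B
  0xC42B + 0xBD02 = 0x1812D → wrap carry → 0x812E
  0x812E + 0x8424 = 0x10552 → wrap carry → 0x0553
  0x0553 + 0x52D9 = 0x0582C
One's-complement sum = 0x582C.
Checksum = ~0x582C & 0xFFFF = 0xA7D3.

A7D3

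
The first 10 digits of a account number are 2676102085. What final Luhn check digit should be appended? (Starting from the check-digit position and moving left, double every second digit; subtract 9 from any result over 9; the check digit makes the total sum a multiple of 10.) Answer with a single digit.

3

Partial digits right→left: 5 8 0 2 0 1 6 7 6 2
Double every second digit counting from the check-digit position (so the 1st, 3rd, 5th, ... of the partial from the right).
  doubled (with −9 where >9): 1 0 0 3 3 → sum 7
  kept as-is: 8 2 1 7 2 → sum 20
Total = 7 + 20 = 27.
Check digit = (10 − (27 mod 10)) mod 10 = 3.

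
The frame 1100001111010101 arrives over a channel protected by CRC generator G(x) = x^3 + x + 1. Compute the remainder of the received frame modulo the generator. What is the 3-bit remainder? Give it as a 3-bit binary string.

Modulo-2 division of 1100001111010101 by 1011:
  pos 0: 1100 XOR 1011 = 0111
  pos 1: 1110 XOR 1011 = 0101
  pos 2: 1010 XOR 1011 = 0001
  pos 5: 1111 XOR 1011 = 0100
  pos 6: 1001 XOR 1011 = 0010
  pos 8: 1001 XOR 1011 = 0010
  pos 10: 1001 XOR 1011 = 0010
  pos 12: 1001 XOR 1011 = 0010
Remainder = 010 (nonzero — an error is detected).

010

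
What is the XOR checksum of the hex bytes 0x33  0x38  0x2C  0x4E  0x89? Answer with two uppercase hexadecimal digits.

E0

XOR the bytes together:
  start with 0x33
  0x33 ⊕ 0x38 = 0x0B
  0x0B ⊕ 0x2C = 0x27
  0x27 ⊕ 0x4E = 0x69
  0x69 ⊕ 0x89 = 0xE0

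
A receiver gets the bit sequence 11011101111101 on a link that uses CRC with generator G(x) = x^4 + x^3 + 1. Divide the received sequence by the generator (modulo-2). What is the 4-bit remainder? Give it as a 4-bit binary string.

0100

Modulo-2 division of 11011101111101 by 11001:
  pos 0: 11011 XOR 11001 = 00010
  pos 3: 10101 XOR 11001 = 01100
  pos 4: 11001 XOR 11001 = 00000
  pos 9: 11101 XOR 11001 = 00100
Remainder = 0100 (nonzero — an error is detected).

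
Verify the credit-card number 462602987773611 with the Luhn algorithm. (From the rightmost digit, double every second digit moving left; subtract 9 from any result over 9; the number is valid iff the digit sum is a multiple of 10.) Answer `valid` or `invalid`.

invalid

From the right, keep odd positions and double even positions (subtract 9 from any doubled value over 9):
  doubled (positions 2,4,...): 2 6 5 7 4 3 3 → sum 30
  kept (positions 1,3,...): 1 6 7 7 9 0 2 4 → sum 36
Total = 66.
66 mod 10 = 6, so the number is invalid.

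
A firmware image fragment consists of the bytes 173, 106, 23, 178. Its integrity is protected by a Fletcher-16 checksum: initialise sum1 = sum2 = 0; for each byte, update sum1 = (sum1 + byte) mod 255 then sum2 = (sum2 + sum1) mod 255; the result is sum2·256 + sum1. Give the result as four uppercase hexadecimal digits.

Running sums (mod 255):
  after byte 0 (173): sum1=173, sum2=173
  after byte 1 (106): sum1=24, sum2=197
  after byte 2 (23): sum1=47, sum2=244
  after byte 3 (178): sum1=225, sum2=214
Checksum = sum2·256 + sum1 = 214·256 + 225 = 55009 = 0xD6E1.

D6E1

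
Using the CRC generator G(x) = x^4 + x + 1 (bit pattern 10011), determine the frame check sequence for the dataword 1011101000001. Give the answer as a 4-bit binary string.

1101

Append 4 zeros: 10111010000010000. Divide by 10011 (XOR where the leading bit is 1):
  pos 0: 10111 XOR 10011 = 00100
  pos 2: 10001 XOR 10011 = 00010
  pos 5: 10000 XOR 10011 = 00011
  pos 8: 11001 XOR 10011 = 01010
  pos 9: 10100 XOR 10011 = 00111
  pos 11: 11100 XOR 10011 = 01111
  pos 12: 11110 XOR 10011 = 01101
Remainder (last 4 bits) = 1101. This is the CRC / FCS.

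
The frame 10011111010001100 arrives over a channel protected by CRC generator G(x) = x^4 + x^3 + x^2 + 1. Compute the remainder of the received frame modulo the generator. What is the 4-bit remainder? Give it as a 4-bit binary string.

0001

Modulo-2 division of 10011111010001100 by 11101:
  pos 0: 10011 XOR 11101 = 01110
  pos 1: 11101 XOR 11101 = 00000
  pos 6: 11010 XOR 11101 = 00111
  pos 8: 11100 XOR 11101 = 00001
  pos 12: 11100 XOR 11101 = 00001
Remainder = 0001 (nonzero — an error is detected).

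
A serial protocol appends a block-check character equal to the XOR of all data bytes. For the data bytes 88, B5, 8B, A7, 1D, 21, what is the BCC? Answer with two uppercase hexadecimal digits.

XOR the bytes together:
  start with 0x88
  0x88 ⊕ 0xB5 = 0x3D
  0x3D ⊕ 0x8B = 0xB6
  0xB6 ⊕ 0xA7 = 0x11
  0x11 ⊕ 0x1D = 0x0C
  0x0C ⊕ 0x21 = 0x2D

2D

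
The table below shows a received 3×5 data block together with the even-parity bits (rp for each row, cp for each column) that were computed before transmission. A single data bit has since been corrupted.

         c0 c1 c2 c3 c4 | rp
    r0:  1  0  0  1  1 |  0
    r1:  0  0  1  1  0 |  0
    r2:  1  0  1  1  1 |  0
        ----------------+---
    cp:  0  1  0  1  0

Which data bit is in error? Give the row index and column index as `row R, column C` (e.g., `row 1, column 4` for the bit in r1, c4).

Recompute each row's even parity and compare to rp:
  r0: data parity 1, sent rp 0 → mismatch
  r1: data parity 0, sent rp 0 → ok
  r2: data parity 0, sent rp 0 → ok
Recompute each column's even parity and compare to cp:
  c0: data parity 0, sent cp 0 → ok
  c1: data parity 0, sent cp 1 → mismatch
  c2: data parity 0, sent cp 0 → ok
  c3: data parity 1, sent cp 1 → ok
  c4: data parity 0, sent cp 0 → ok
Exactly one row (r0) and one column (c1) fail → the flipped bit is at their intersection.

row 0, column 1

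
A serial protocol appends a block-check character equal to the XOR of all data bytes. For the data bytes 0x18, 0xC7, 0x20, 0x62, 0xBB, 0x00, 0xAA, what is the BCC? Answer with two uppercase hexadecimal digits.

8C

XOR the bytes together:
  start with 0x18
  0x18 ⊕ 0xC7 = 0xDF
  0xDF ⊕ 0x20 = 0xFF
  0xFF ⊕ 0x62 = 0x9D
  0x9D ⊕ 0xBB = 0x26
  0x26 ⊕ 0x00 = 0x26
  0x26 ⊕ 0xAA = 0x8C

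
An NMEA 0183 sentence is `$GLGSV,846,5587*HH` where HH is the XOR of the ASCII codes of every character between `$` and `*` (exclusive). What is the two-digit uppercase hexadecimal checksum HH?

7C

XOR the ASCII codes of the payload characters:
  'G' = 0x47 → acc = 0x47
  'L' = 0x4C → acc = 0x0B
  'G' = 0x47 → acc = 0x4C
  'S' = 0x53 → acc = 0x1F
  'V' = 0x56 → acc = 0x49
  ',' = 0x2C → acc = 0x65
  '8' = 0x38 → acc = 0x5D
  '4' = 0x34 → acc = 0x69
  '6' = 0x36 → acc = 0x5F
  ',' = 0x2C → acc = 0x73
  '5' = 0x35 → acc = 0x46
  '5' = 0x35 → acc = 0x73
  '8' = 0x38 → acc = 0x4B
  '7' = 0x37 → acc = 0x7C
Checksum = 0x7C.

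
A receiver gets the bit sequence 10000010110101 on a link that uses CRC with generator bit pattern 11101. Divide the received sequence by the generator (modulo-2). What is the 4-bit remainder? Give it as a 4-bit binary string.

Modulo-2 division of 10000010110101 by 11101:
  pos 0: 10000 XOR 11101 = 01101
  pos 1: 11010 XOR 11101 = 00111
  pos 3: 11110 XOR 11101 = 00011
  pos 6: 11110 XOR 11101 = 00011
  pos 9: 11101 XOR 11101 = 00000
Remainder = 0000 (zero — the frame passes the CRC check).

0000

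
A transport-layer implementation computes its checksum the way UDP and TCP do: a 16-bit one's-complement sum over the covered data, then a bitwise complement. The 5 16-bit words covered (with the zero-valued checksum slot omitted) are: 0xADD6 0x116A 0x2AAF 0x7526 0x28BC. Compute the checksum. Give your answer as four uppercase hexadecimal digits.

782D

One's-complement addition (fold any carry out of bit 15 back into bit 0):
  0xADD6 + 0x116A = 0x0BF40
  0xBF40 + 0x2AAF = 0x0E9EF
  0xE9EF + 0x7526 = 0x15F15 → wrap carry → 0x5F16
  0x5F16 + 0x28BC = 0x087D2
One's-complement sum = 0x87D2.
Checksum = ~0x87D2 & 0xFFFF = 0x782D.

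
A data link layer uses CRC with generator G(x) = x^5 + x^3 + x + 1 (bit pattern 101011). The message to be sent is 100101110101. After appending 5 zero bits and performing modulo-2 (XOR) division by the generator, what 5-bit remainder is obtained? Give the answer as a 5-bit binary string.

10011

Append 5 zeros: 10010111010100000. Divide by 101011 (XOR where the leading bit is 1):
  pos 0: 100101 XOR 101011 = 001110
  pos 2: 111011 XOR 101011 = 010000
  pos 3: 100000 XOR 101011 = 001011
  pos 5: 101110 XOR 101011 = 000101
  pos 8: 101100 XOR 101011 = 000111
  pos 11: 111000 XOR 101011 = 010011
Remainder (last 5 bits) = 10011. This is the CRC / FCS.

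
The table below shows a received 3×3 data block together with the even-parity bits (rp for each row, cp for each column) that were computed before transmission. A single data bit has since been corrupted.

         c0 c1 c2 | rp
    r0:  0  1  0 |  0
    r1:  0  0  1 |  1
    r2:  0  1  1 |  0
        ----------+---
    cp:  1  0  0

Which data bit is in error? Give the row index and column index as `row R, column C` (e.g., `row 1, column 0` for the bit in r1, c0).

Recompute each row's even parity and compare to rp:
  r0: data parity 1, sent rp 0 → mismatch
  r1: data parity 1, sent rp 1 → ok
  r2: data parity 0, sent rp 0 → ok
Recompute each column's even parity and compare to cp:
  c0: data parity 0, sent cp 1 → mismatch
  c1: data parity 0, sent cp 0 → ok
  c2: data parity 0, sent cp 0 → ok
Exactly one row (r0) and one column (c0) fail → the flipped bit is at their intersection.

row 0, column 0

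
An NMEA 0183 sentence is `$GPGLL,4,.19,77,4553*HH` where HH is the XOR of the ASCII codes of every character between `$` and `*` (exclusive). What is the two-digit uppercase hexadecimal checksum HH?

XOR the ASCII codes of the payload characters:
  'G' = 0x47 → acc = 0x47
  'P' = 0x50 → acc = 0x17
  'G' = 0x47 → acc = 0x50
  'L' = 0x4C → acc = 0x1C
  'L' = 0x4C → acc = 0x50
  ',' = 0x2C → acc = 0x7C
  '4' = 0x34 → acc = 0x48
  ',' = 0x2C → acc = 0x64
  '.' = 0x2E → acc = 0x4A
  '1' = 0x31 → acc = 0x7B
  '9' = 0x39 → acc = 0x42
  ',' = 0x2C → acc = 0x6E
  '7' = 0x37 → acc = 0x59
  '7' = 0x37 → acc = 0x6E
  ',' = 0x2C → acc = 0x42
  '4' = 0x34 → acc = 0x76
  '5' = 0x35 → acc = 0x43
  '5' = 0x35 → acc = 0x76
  '3' = 0x33 → acc = 0x45
Checksum = 0x45.

45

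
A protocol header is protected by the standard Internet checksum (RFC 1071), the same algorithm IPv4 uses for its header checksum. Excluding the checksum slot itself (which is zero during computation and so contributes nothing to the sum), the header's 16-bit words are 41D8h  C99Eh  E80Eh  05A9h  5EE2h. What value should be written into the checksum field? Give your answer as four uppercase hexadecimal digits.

A7EE

One's-complement addition (fold any carry out of bit 15 back into bit 0):
  0x41D8 + 0xC99E = 0x10B76 → wrap carry → 0x0B77
  0x0B77 + 0xE80E = 0x0F385
  0xF385 + 0x05A9 = 0x0F92E
  0xF92E + 0x5EE2 = 0x15810 → wrap carry → 0x5811
One's-complement sum = 0x5811.
Checksum = ~0x5811 & 0xFFFF = 0xA7EE.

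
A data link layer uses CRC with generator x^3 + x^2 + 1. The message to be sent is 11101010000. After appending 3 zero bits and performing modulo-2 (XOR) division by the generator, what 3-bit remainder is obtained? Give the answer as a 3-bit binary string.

Append 3 zeros: 11101010000000. Divide by 1101 (XOR where the leading bit is 1):
  pos 0: 1110 XOR 1101 = 0011
  pos 2: 1110 XOR 1101 = 0011
  pos 4: 1110 XOR 1101 = 0011
  pos 6: 1100 XOR 1101 = 0001
  pos 9: 1000 XOR 1101 = 0101
  pos 10: 1010 XOR 1101 = 0111
Remainder (last 3 bits) = 111. This is the CRC / FCS.

111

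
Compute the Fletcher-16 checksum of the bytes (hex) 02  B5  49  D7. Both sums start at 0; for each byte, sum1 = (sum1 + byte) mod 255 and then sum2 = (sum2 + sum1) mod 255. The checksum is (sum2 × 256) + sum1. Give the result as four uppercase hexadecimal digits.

93D8

Running sums (mod 255):
  after byte 0 (02): sum1=2, sum2=2
  after byte 1 (B5): sum1=183, sum2=185
  after byte 2 (49): sum1=1, sum2=186
  after byte 3 (D7): sum1=216, sum2=147
Checksum = sum2·256 + sum1 = 147·256 + 216 = 37848 = 0x93D8.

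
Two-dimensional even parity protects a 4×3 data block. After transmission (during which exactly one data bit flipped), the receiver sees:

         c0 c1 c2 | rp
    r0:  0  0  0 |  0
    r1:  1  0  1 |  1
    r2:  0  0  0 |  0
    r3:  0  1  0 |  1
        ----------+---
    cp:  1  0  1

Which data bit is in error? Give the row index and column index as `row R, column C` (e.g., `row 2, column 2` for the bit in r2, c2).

row 1, column 1

Recompute each row's even parity and compare to rp:
  r0: data parity 0, sent rp 0 → ok
  r1: data parity 0, sent rp 1 → mismatch
  r2: data parity 0, sent rp 0 → ok
  r3: data parity 1, sent rp 1 → ok
Recompute each column's even parity and compare to cp:
  c0: data parity 1, sent cp 1 → ok
  c1: data parity 1, sent cp 0 → mismatch
  c2: data parity 1, sent cp 1 → ok
Exactly one row (r1) and one column (c1) fail → the flipped bit is at their intersection.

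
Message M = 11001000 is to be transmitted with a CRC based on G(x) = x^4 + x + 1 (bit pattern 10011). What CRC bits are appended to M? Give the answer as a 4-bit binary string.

Append 4 zeros: 110010000000. Divide by 10011 (XOR where the leading bit is 1):
  pos 0: 11001 XOR 10011 = 01010
  pos 1: 10100 XOR 10011 = 00111
  pos 3: 11100 XOR 10011 = 01111
  pos 4: 11110 XOR 10011 = 01101
  pos 5: 11010 XOR 10011 = 01001
  pos 6: 10010 XOR 10011 = 00001
Remainder (last 4 bits) = 0010. This is the CRC / FCS.

0010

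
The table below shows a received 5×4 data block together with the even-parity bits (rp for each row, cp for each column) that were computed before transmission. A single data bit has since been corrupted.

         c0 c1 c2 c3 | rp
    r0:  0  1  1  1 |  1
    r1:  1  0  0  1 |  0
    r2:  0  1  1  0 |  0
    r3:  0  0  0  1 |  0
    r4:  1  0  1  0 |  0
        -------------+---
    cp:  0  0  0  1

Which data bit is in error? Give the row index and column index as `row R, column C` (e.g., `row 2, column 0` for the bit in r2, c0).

Recompute each row's even parity and compare to rp:
  r0: data parity 1, sent rp 1 → ok
  r1: data parity 0, sent rp 0 → ok
  r2: data parity 0, sent rp 0 → ok
  r3: data parity 1, sent rp 0 → mismatch
  r4: data parity 0, sent rp 0 → ok
Recompute each column's even parity and compare to cp:
  c0: data parity 0, sent cp 0 → ok
  c1: data parity 0, sent cp 0 → ok
  c2: data parity 1, sent cp 0 → mismatch
  c3: data parity 1, sent cp 1 → ok
Exactly one row (r3) and one column (c2) fail → the flipped bit is at their intersection.

row 3, column 2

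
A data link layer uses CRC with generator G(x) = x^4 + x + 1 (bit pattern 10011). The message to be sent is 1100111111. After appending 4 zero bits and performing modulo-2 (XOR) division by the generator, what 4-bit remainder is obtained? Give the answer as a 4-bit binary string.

1111

Append 4 zeros: 11001111110000. Divide by 10011 (XOR where the leading bit is 1):
  pos 0: 11001 XOR 10011 = 01010
  pos 1: 10101 XOR 10011 = 00110
  pos 3: 11011 XOR 10011 = 01000
  pos 4: 10001 XOR 10011 = 00010
  pos 7: 10100 XOR 10011 = 00111
  pos 9: 11100 XOR 10011 = 01111
Remainder (last 4 bits) = 1111. This is the CRC / FCS.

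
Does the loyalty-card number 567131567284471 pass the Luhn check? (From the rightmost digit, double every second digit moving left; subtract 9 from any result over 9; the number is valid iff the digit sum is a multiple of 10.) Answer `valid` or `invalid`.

invalid

From the right, keep odd positions and double even positions (subtract 9 from any doubled value over 9):
  doubled (positions 2,4,...): 5 8 4 3 2 2 3 → sum 27
  kept (positions 1,3,...): 1 4 8 7 5 3 7 5 → sum 40
Total = 67.
67 mod 10 = 7, so the number is invalid.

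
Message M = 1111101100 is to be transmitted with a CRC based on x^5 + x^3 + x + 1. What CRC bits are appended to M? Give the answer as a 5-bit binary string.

00111

Append 5 zeros: 111110110000000. Divide by 101011 (XOR where the leading bit is 1):
  pos 0: 111110 XOR 101011 = 010101
  pos 1: 101011 XOR 101011 = 000000
  pos 7: 100000 XOR 101011 = 001011
  pos 9: 101100 XOR 101011 = 000111
Remainder (last 5 bits) = 00111. This is the CRC / FCS.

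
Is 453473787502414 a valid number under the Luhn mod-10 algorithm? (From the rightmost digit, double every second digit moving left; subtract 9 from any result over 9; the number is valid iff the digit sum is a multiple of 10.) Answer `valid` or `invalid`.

invalid

From the right, keep odd positions and double even positions (subtract 9 from any doubled value over 9):
  doubled (positions 2,4,...): 2 4 1 7 6 8 1 → sum 29
  kept (positions 1,3,...): 4 4 0 7 7 7 3 4 → sum 36
Total = 65.
65 mod 10 = 5, so the number is invalid.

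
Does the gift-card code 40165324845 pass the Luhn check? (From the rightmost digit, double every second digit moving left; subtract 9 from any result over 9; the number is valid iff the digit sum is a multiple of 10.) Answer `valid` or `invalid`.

valid

From the right, keep odd positions and double even positions (subtract 9 from any doubled value over 9):
  doubled (positions 2,4,...): 8 8 6 3 0 → sum 25
  kept (positions 1,3,...): 5 8 2 5 1 4 → sum 25
Total = 50.
50 mod 10 = 0, so the number is valid.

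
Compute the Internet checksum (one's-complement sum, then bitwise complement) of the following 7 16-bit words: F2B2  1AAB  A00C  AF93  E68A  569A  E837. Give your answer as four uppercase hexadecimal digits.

7DA4

One's-complement addition (fold any carry out of bit 15 back into bit 0):
  0xF2B2 + 0x1AAB = 0x10D5D → wrap carry → 0x0D5E
  0x0D5E + 0xA00C = 0x0AD6A
  0xAD6A + 0xAF93 = 0x15CFD → wrap carry → 0x5CFE
  0x5CFE + 0xE68A = 0x14388 → wrap carry → 0x4389
  0x4389 + 0x569A = 0x09A23
  0x9A23 + 0xE837 = 0x1825A → wrap carry → 0x825B
One's-complement sum = 0x825B.
Checksum = ~0x825B & 0xFFFF = 0x7DA4.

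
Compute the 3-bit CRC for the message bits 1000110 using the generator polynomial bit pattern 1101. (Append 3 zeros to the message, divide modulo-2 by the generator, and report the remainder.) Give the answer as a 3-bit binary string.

000

Append 3 zeros: 1000110000. Divide by 1101 (XOR where the leading bit is 1):
  pos 0: 1000 XOR 1101 = 0101
  pos 1: 1011 XOR 1101 = 0110
  pos 2: 1101 XOR 1101 = 0000
Remainder (last 3 bits) = 000. This is the CRC / FCS.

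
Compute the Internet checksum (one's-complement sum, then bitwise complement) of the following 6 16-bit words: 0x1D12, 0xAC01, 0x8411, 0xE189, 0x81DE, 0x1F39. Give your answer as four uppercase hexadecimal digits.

3039

One's-complement addition (fold any carry out of bit 15 back into bit 0):
  0x1D12 + 0xAC01 = 0x0C913
  0xC913 + 0x8411 = 0x14D24 → wrap carry → 0x4D25
  0x4D25 + 0xE189 = 0x12EAE → wrap carry → 0x2EAF
  0x2EAF + 0x81DE = 0x0B08D
  0xB08D + 0x1F39 = 0x0CFC6
One's-complement sum = 0xCFC6.
Checksum = ~0xCFC6 & 0xFFFF = 0x3039.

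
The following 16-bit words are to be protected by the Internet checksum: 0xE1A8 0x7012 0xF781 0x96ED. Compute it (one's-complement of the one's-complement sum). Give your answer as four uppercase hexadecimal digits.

One's-complement addition (fold any carry out of bit 15 back into bit 0):
  0xE1A8 + 0x7012 = 0x151BA → wrap carry → 0x51BB
  0x51BB + 0xF781 = 0x1493C → wrap carry → 0x493D
  0x493D + 0x96ED = 0x0E02A
One's-complement sum = 0xE02A.
Checksum = ~0xE02A & 0xFFFF = 0x1FD5.

1FD5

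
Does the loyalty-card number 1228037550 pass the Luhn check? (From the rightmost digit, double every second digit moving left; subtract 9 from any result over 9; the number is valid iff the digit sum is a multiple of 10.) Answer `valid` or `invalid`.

valid

From the right, keep odd positions and double even positions (subtract 9 from any doubled value over 9):
  doubled (positions 2,4,...): 1 5 0 4 2 → sum 12
  kept (positions 1,3,...): 0 5 3 8 2 → sum 18
Total = 30.
30 mod 10 = 0, so the number is valid.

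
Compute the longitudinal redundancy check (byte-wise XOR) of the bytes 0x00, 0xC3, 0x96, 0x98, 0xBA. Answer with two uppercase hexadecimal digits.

77

XOR the bytes together:
  start with 0x00
  0x00 ⊕ 0xC3 = 0xC3
  0xC3 ⊕ 0x96 = 0x55
  0x55 ⊕ 0x98 = 0xCD
  0xCD ⊕ 0xBA = 0x77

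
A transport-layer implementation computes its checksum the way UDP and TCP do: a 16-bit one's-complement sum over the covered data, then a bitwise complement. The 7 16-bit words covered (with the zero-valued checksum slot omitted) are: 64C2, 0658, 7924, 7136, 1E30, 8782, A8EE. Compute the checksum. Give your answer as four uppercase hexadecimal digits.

5BE9

One's-complement addition (fold any carry out of bit 15 back into bit 0):
  0x64C2 + 0x0658 = 0x06B1A
  0x6B1A + 0x7924 = 0x0E43E
  0xE43E + 0x7136 = 0x15574 → wrap carry → 0x5575
  0x5575 + 0x1E30 = 0x073A5
  0x73A5 + 0x8782 = 0x0FB27
  0xFB27 + 0xA8EE = 0x1A415 → wrap carry → 0xA416
One's-complement sum = 0xA416.
Checksum = ~0xA416 & 0xFFFF = 0x5BE9.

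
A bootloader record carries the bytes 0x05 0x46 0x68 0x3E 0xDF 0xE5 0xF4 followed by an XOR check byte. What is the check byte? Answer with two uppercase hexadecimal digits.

DB

XOR the bytes together:
  start with 0x05
  0x05 ⊕ 0x46 = 0x43
  0x43 ⊕ 0x68 = 0x2B
  0x2B ⊕ 0x3E = 0x15
  0x15 ⊕ 0xDF = 0xCA
  0xCA ⊕ 0xE5 = 0x2F
  0x2F ⊕ 0xF4 = 0xDB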